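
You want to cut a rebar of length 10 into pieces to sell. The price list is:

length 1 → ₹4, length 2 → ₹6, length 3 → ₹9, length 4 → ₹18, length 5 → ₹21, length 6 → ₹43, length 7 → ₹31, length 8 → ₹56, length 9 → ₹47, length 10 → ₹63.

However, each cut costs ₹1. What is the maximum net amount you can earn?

Build v[k] bottom-up: v[k] = max over allowed piece i of (p[i] + v[k−i]) − 1 per cut.
v[1] = 4
v[2] = 7  (first piece 1, then v[1]=4)
v[3] = 10  (first piece 1, then v[2]=7)
v[4] = 18
v[5] = 21  (first piece 1, then v[4]=18)
v[6] = 43
v[7] = 46  (first piece 1, then v[6]=43)
v[8] = 56
v[9] = 59  (first piece 1, then v[8]=56)
v[10] = 63
Best is to make no cuts and sell whole for ₹63.

63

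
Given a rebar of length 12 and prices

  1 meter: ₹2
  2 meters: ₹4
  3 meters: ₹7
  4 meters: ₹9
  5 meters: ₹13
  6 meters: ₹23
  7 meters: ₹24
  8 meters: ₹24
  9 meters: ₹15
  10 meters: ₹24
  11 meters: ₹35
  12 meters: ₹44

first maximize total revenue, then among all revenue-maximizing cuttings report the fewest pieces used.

2

Consider every possible first cut. r[k] is the best of p[i]+r[k−i] over all sellable i≤k.
r[1] = 2
r[2] = 4  (first piece 1, then r[1]=2)
r[3] = 7
r[4] = 9  (first piece 1, then r[3]=7)
r[5] = 13
r[6] = 23
r[7] = 25  (first piece 1, then r[6]=23)
r[8] = 27  (first piece 1, then r[7]=25)
r[9] = 30  (first piece 3, then r[6]=23)
r[10] = 32  (first piece 1, then r[9]=30)
r[11] = 36  (first piece 5, then r[6]=23)
r[12] = 46  (first piece 6, then r[6]=23)
Maximum revenue is ₹46.
Now minimize piece count subject to staying optimal: for each k, pieces[k] = 1 + min over i with p[i]+r[k−i]=r[k] of pieces[k−i].
pieces[9] = 2
pieces[10] = 2
pieces[11] = 2
pieces[12] = 2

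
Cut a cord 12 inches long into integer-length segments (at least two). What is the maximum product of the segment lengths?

81

Define prod[k] = max over 1≤i<k of i · max(k−i, prod[k−i]); the inner max lets the remainder stay uncut if that's better.
prod[2] = 1·max(1,0) = 1·1 = 1
prod[3] = 1·max(2,1) = 1·2 = 2
prod[4] = 2·max(2,1) = 2·2 = 4
prod[5] = 2·max(3,2) = 2·3 = 6
prod[6] = 3·max(3,2) = 3·3 = 9
prod[7] = 2·max(5,6) = 2·6 = 12
prod[8] = 2·max(6,9) = 2·9 = 18
prod[9] = 3·max(6,9) = 3·9 = 27
prod[10] = 2·max(8,18) = 2·18 = 36
prod[11] = 2·max(9,27) = 2·27 = 54
prod[12] = 3·max(9,27) = 3·27 = 81
One optimal split: 3 + 3 + 3 + 3; product 3·3·3·3 = 81.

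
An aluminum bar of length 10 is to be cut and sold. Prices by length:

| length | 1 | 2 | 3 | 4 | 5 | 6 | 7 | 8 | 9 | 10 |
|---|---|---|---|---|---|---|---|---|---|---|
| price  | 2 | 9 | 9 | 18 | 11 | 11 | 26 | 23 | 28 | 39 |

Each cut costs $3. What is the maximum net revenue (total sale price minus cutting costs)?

Consider every possible first cut. r[k] is the best of p[i]+r[k−i] over all sellable i≤k, charging 3 whenever i<k.
r[1] = 2
r[2] = max(2+2-3, 9+0) = 9
r[3] = max(2+9-3, 9+2-3, 9+0) = 9
r[4] = max(2+9-3, 9+9-3, 9+2-3, 18+0) = 18
r[5] = max(2+18-3, 9+9-3, 9+9-3, 18+2-3, 11+0) = 17
r[6] = max(2+17-3, 9+18-3, 9+9-3, 18+9-3, 11+2-3, 11+0) = 24
r[7] = max(2+24-3, 9+17-3, 9+18-3, …, 11+2-3, 26+0) = 26
r[8] = max(2+26-3, 9+24-3, 9+17-3, …, 26+2-3, 23+0) = 33
r[9] = max(2+33-3, 9+26-3, 9+24-3, …, 23+2-3, 28+0) = 32
r[10] = max(2+32-3, 9+33-3, 9+26-3, …, 28+2-3, 39+0) = 39
One optimal plan: pieces 4 + 4 + 2 (2 cuts) → $45 − $6 = $39.

39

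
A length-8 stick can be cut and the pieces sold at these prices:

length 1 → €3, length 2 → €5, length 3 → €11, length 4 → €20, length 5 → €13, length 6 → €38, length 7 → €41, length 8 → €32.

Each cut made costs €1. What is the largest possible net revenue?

43

Let v[k] be the best obtainable value from length k. For each k, try every first piece i and keep the best of price[i] + v[k−i] minus the 1 cut fee when i<k.
v[1] = 3
v[2] = 5  (first piece 1, then v[1]=3)
v[3] = 11
v[4] = 20
v[5] = 22  (first piece 1, then v[4]=20)
v[6] = 38
v[7] = 41
v[8] = 43  (first piece 1, then v[7]=41)
One optimal plan: pieces 7 + 1 (1 cut) → €44 − €1 = €43.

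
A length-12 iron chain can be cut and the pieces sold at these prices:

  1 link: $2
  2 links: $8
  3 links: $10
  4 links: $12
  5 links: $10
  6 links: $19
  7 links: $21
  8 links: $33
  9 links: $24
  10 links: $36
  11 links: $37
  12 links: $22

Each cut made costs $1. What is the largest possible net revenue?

Consider every possible first cut. net[k] is the best of p[i]+net[k−i] over all sellable i≤k, charging 1 whenever i<k.
net[1] = 2
net[2] = max(2+2-1, 8+0) = 8
net[3] = max(2+8-1, 8+2-1, 10+0) = 10
net[4] = max(2+10-1, 8+8-1, 10+2-1, 12+0) = 15
net[5] = max(2+15-1, 8+10-1, 10+8-1, 12+2-1, 10+0) = 17
net[6] = max(2+17-1, 8+15-1, 10+10-1, 12+8-1, 10+2-1, 19+0) = 22
net[7] = max(2+22-1, 8+17-1, 10+15-1, …, 19+2-1, 21+0) = 24
net[8] = max(2+24-1, 8+22-1, 10+17-1, …, 21+2-1, 33+0) = 33
net[9] = max(2+33-1, 8+24-1, 10+22-1, …, 33+2-1, 24+0) = 34
net[10] = max(2+34-1, 8+33-1, 10+24-1, …, 24+2-1, 36+0) = 40
net[11] = max(2+40-1, 8+34-1, 10+33-1, …, 36+2-1, 37+0) = 42
net[12] = max(2+42-1, 8+40-1, 10+34-1, …, 37+2-1, 22+0) = 47
One optimal plan: pieces 8 + 2 + 2 (2 cuts) → $49 − $2 = $47.

47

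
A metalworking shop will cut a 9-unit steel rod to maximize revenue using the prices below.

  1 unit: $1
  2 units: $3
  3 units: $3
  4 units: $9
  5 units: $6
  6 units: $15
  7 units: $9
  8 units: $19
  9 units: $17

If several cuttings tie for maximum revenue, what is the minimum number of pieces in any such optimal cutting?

2

Build r[k] bottom-up: r[k] = max over allowed piece i of (p[i] + r[k−i]).
r[1] = 1
r[2] = 3
r[3] = 4  (first piece 1, then r[2]=3)
r[4] = 9
r[5] = 10  (first piece 1, then r[4]=9)
r[6] = 15
r[7] = 16  (first piece 1, then r[6]=15)
r[8] = 19
r[9] = 20  (first piece 1, then r[8]=19)
Maximum revenue is $20.
Now minimize piece count subject to staying optimal: for each k, pieces[k] = 1 + min over i with p[i]+r[k−i]=r[k] of pieces[k−i].
pieces[6] = 1
pieces[7] = 2
pieces[8] = 1
pieces[9] = 2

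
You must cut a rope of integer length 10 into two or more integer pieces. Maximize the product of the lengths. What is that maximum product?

Let f[k] be the best product for length k (with at least one cut). For each first piece i, the rest contributes max(k−i, f[k−i]).
f[2] = 1×max(1,0) = 1×1 = 1
f[3] = 1×max(2,1) = 1×2 = 2
f[4] = 2×max(2,1) = 2×2 = 4
f[5] = 2×max(3,2) = 2×3 = 6
f[6] = 3×max(3,2) = 3×3 = 9
f[7] = 2×max(5,6) = 2×6 = 12
f[8] = 2×max(6,9) = 2×9 = 18
f[9] = 3×max(6,9) = 3×9 = 27
f[10] = 2×max(8,18) = 2×18 = 36
One optimal split: 3 + 3 + 2 + 2; product 3×3×2×2 = 36.

36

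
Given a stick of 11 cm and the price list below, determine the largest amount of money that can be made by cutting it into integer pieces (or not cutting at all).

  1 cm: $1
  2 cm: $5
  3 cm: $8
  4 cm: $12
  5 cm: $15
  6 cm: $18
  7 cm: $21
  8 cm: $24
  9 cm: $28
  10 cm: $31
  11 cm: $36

36

Consider every possible first cut. r[k] is the best of p[i]+r[k−i] over all sellable i≤k.
r[1] = 1
r[2] = 5
r[3] = 8
r[4] = 12
r[5] = 15
r[6] = 18
r[7] = 21
r[8] = 24  (first piece 4, then r[4]=12)
r[9] = 28
r[10] = 31
r[11] = 36
Best is to sell the whole 11-cm piece uncut for $36.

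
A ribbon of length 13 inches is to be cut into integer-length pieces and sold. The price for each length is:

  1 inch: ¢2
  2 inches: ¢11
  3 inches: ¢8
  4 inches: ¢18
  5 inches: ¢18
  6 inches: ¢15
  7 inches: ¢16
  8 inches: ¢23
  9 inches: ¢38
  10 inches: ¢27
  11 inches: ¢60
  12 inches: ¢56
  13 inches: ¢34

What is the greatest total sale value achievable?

Consider every possible first cut. v[k] is the best of p[i]+v[k−i] over all sellable i≤k.
v[1] = 2
v[2] = max(2+2, 11+0) = 11
v[3] = max(2+11, 11+2, 8+0) = 13
v[4] = max(2+13, 11+11, 8+2, 18+0) = 22
v[5] = max(2+22, 11+13, 8+11, 18+2, 18+0) = 24
v[6] = max(2+24, 11+22, 8+13, 18+11, 18+2, 15+0) = 33
v[7] = max(2+33, 11+24, 8+22, …, 15+2, 16+0) = 35
v[8] = max(2+35, 11+33, 8+24, …, 16+2, 23+0) = 44
v[9] = max(2+44, 11+35, 8+33, …, 23+2, 38+0) = 46
v[10] = max(2+46, 11+44, 8+35, …, 38+2, 27+0) = 55
v[11] = max(2+55, 11+46, 8+44, …, 27+2, 60+0) = 60
v[12] = max(2+60, 11+55, 8+46, …, 60+2, 56+0) = 66
v[13] = max(2+66, 11+60, 8+55, …, 56+2, 34+0) = 71
One optimal cutting: 11 + 2 → ¢60 + ¢11 = ¢71.

71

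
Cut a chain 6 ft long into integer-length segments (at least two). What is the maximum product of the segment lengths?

Define P[k] = max over 1≤i<k of i · max(k−i, P[k−i]); the inner max lets the remainder stay uncut if that's better.
P[2] = 1×max(1,0) = 1×1 = 1
P[3] = 1×max(2,1) = 1×2 = 2
P[4] = 2×max(2,1) = 2×2 = 4
P[5] = 2×max(3,2) = 2×3 = 6
P[6] = 3×max(3,2) = 3×3 = 9
One optimal split: 3 + 3; product 3×3 = 9.

9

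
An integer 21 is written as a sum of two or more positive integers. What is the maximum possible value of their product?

2187

Fill g[k] for k=2..21: at each k try every first piece i and multiply by the better of (k−i) uncut or g[k−i].
g[2] = 1·max(1,0) = 1·1 = 1
g[3] = max(1·2, 2·1) = 2
g[4] = max(1·3, 2·2, 3·1) = 4
g[5] = max(1·4, 2·3, 3·2, 4·1) = 6
g[6] = max(1·6, 2·4, 3·3, 4·2, 5·1) = 9
g[7] = max(1·9, 2·6, 3·4, 4·3, 5·2, 6·1) = 12
g[8] = max(1·12, 2·9, 3·6, …, 6·2, 7·1) = 18
g[9] = max(1·18, 2·12, 3·9, …, 7·2, 8·1) = 27
g[10] = max(1·27, 2·18, 3·12, …, 8·2, 9·1) = 36
g[11] = max(1·36, 2·27, 3·18, …, 9·2, 10·1) = 54
g[12] = max(1·54, 2·36, 3·27, …, 10·2, 11·1) = 81
g[13] = max(1·81, 2·54, 3·36, …, 11·2, 12·1) = 108
g[14] = max(1·108, 2·81, 3·54, …, 12·2, 13·1) = 162
g[15] = max(1·162, 2·108, 3·81, …, 13·2, 14·1) = 243
g[16] = max(1·243, 2·162, 3·108, …, 14·2, 15·1) = 324
g[17] = max(1·324, 2·243, 3·162, …, 15·2, 16·1) = 486
g[18] = max(1·486, 2·324, 3·243, …, 16·2, 17·1) = 729
g[19] = max(1·729, 2·486, 3·324, …, 17·2, 18·1) = 972
g[20] = max(1·972, 2·729, 3·486, …, 18·2, 19·1) = 1458
g[21] = max(1·1458, 2·972, 3·729, …, 19·2, 20·1) = 2187
One optimal split: 3 + 3 + 3 + 3 + 3 + 3 + 3; product 3·3·3·3·3·3·3 = 2187.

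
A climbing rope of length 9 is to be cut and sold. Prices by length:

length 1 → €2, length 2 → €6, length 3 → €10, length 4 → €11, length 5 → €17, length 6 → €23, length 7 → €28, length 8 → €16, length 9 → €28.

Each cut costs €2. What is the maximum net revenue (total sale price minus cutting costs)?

32

Build net[k] bottom-up: net[k] = max over allowed piece i of (p[i] + net[k−i]) − 2 per cut.
net[1] = 2
net[2] = max(2+2-2, 6+0) = 6
net[3] = max(2+6-2, 6+2-2, 10+0) = 10
net[4] = max(2+10-2, 6+6-2, 10+2-2, 11+0) = 11
net[5] = max(2+11-2, 6+10-2, 10+6-2, 11+2-2, 17+0) = 17
net[6] = max(2+17-2, 6+11-2, 10+10-2, 11+6-2, 17+2-2, 23+0) = 23
net[7] = max(2+23-2, 6+17-2, 10+11-2, …, 23+2-2, 28+0) = 28
net[8] = max(2+28-2, 6+23-2, 10+17-2, …, 28+2-2, 16+0) = 28
net[9] = max(2+28-2, 6+28-2, 10+23-2, …, 16+2-2, 28+0) = 32
One optimal plan: pieces 7 + 2 (1 cut) → €34 − €2 = €32.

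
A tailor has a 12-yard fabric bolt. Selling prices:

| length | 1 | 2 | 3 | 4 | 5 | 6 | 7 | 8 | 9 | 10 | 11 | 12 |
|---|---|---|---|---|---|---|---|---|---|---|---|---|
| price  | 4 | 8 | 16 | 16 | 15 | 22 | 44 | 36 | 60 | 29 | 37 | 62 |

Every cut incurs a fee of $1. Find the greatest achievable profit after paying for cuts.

Consider every possible first cut. r[k] is the best of p[i]+r[k−i] over all sellable i≤k, charging 1 whenever i<k.
r[1] = 4
r[2] = 8
r[3] = 16
r[4] = 19  (first piece 1, then r[3]=16)
r[5] = 23  (first piece 2, then r[3]=16)
r[6] = 31  (first piece 3, then r[3]=16)
r[7] = 44
r[8] = 47  (first piece 1, then r[7]=44)
r[9] = 60
r[10] = 63  (first piece 1, then r[9]=60)
r[11] = 67  (first piece 2, then r[9]=60)
r[12] = 75  (first piece 3, then r[9]=60)
One optimal plan: pieces 9 + 3 (1 cut) → $76 − $1 = $75.

75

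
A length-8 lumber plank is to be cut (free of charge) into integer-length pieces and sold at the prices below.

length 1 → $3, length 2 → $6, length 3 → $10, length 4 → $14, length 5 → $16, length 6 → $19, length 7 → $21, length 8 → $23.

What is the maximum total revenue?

28

Consider every possible first cut. R[k] is the best of p[i]+R[k−i] over all sellable i≤k.
R[1] = 3
R[2] = max(3+3, 6+0) = 6
R[3] = max(3+6, 6+3, 10+0) = 10
R[4] = max(3+10, 6+6, 10+3, 14+0) = 14
R[5] = max(3+14, 6+10, 10+6, 14+3, 16+0) = 17
R[6] = max(3+17, 6+14, 10+10, 14+6, 16+3, 19+0) = 20
R[7] = max(3+20, 6+17, 10+14, …, 19+3, 21+0) = 24
R[8] = max(3+24, 6+20, 10+17, …, 21+3, 23+0) = 28
One optimal cutting: 4 + 4 → $14 + $14 = $28.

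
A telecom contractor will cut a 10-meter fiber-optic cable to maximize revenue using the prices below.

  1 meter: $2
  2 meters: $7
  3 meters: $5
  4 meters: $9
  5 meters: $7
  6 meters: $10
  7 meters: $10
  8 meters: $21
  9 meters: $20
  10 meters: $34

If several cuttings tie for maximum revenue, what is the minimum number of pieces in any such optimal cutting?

5

Let r[k] be the best obtainable value from length k. For each k, try every first piece i and keep the best of price[i] + r[k−i].
r[1] = 2
r[2] = max(2+2, 7+0) = 7
r[3] = max(2+7, 7+2, 5+0) = 9
r[4] = max(2+9, 7+7, 5+2, 9+0) = 14
r[5] = max(2+14, 7+9, 5+7, 9+2, 7+0) = 16
r[6] = max(2+16, 7+14, 5+9, 9+7, 7+2, 10+0) = 21
r[7] = max(2+21, 7+16, 5+14, …, 10+2, 10+0) = 23
r[8] = max(2+23, 7+21, 5+16, …, 10+2, 21+0) = 28
r[9] = max(2+28, 7+23, 5+21, …, 21+2, 20+0) = 30
r[10] = max(2+30, 7+28, 5+23, …, 20+2, 34+0) = 35
Maximum revenue is $35.
Now minimize piece count subject to staying optimal: for each k, pieces[k] = 1 + min over i with p[i]+r[k−i]=r[k] of pieces[k−i].
pieces[7] = 4
pieces[8] = 4
pieces[9] = 5
pieces[10] = 5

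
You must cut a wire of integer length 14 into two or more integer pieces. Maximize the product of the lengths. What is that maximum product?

Fill m[k] for k=2..14: at each k try every first piece i and multiply by the better of (k−i) uncut or m[k−i].
m[2] = 1×max(1,0) = 1×1 = 1
m[3] = 1×max(2,1) = 1×2 = 2
m[4] = 2×max(2,1) = 2×2 = 4
m[5] = 2×max(3,2) = 2×3 = 6
m[6] = 3×max(3,2) = 3×3 = 9
m[7] = 2×max(5,6) = 2×6 = 12
m[8] = 2×max(6,9) = 2×9 = 18
m[9] = 3×max(6,9) = 3×9 = 27
m[10] = 2×max(8,18) = 2×18 = 36
m[11] = 2×max(9,27) = 2×27 = 54
m[12] = 3×max(9,27) = 3×27 = 81
m[13] = 2×max(11,54) = 2×54 = 108
m[14] = 2×max(12,81) = 2×81 = 162
One optimal split: 3 + 3 + 3 + 3 + 2; product 3×3×3×3×2 = 162.

162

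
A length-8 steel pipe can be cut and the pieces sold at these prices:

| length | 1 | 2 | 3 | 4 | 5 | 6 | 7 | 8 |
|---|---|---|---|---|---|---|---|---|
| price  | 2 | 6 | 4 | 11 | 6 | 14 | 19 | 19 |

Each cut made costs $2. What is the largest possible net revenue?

Let v[k] be the best obtainable value from length k. For each k, try every first piece i and keep the best of price[i] + v[k−i] minus the 2 cut fee when i<k.
v[1] = 2
v[2] = 6
v[3] = 6  (first piece 1, then v[2]=6)
v[4] = 11
v[5] = 11  (first piece 1, then v[4]=11)
v[6] = 15  (first piece 2, then v[4]=11)
v[7] = 19
v[8] = 20  (first piece 4, then v[4]=11)
One optimal plan: pieces 4 + 4 (1 cut) → $22 − $2 = $20.

20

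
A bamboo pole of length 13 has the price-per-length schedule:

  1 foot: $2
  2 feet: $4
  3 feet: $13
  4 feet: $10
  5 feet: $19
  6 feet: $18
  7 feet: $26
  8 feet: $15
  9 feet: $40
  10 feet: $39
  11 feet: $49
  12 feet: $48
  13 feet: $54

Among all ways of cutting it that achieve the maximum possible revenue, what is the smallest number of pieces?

3

Let r[k] be the best obtainable value from length k. For each k, try every first piece i and keep the best of price[i] + r[k−i].
r[1] = 2
r[2] = 4  (first piece 1, then r[1]=2)
r[3] = 13
r[4] = 15  (first piece 1, then r[3]=13)
r[5] = 19
r[6] = 26  (first piece 3, then r[3]=13)
r[7] = 28  (first piece 1, then r[6]=26)
r[8] = 32  (first piece 3, then r[5]=19)
r[9] = 40
r[10] = 42  (first piece 1, then r[9]=40)
r[11] = 49
r[12] = 53  (first piece 3, then r[9]=40)
r[13] = 55  (first piece 1, then r[12]=53)
Maximum revenue is $55.
Now minimize piece count subject to staying optimal: for each k, pieces[k] = 1 + min over i with p[i]+r[k−i]=r[k] of pieces[k−i].
pieces[10] = 2
pieces[11] = 1
pieces[12] = 2
pieces[13] = 3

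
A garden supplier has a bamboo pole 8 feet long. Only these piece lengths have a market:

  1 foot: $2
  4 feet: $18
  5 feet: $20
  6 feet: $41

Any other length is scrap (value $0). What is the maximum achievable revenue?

45

Let r[k] be the best obtainable value from length k. For each k, try every first piece i and keep the best of price[i] + r[k−i].
r[1] = 2
r[2] = 4  (first piece 1, then r[1]=2)
r[3] = 6  (first piece 1, then r[2]=4)
r[4] = 18
r[5] = 20  (first piece 1, then r[4]=18)
r[6] = 41
r[7] = 43  (first piece 1, then r[6]=41)
r[8] = 45  (first piece 1, then r[7]=43)
One optimal cutting: 6 + 1 + 1 → $45.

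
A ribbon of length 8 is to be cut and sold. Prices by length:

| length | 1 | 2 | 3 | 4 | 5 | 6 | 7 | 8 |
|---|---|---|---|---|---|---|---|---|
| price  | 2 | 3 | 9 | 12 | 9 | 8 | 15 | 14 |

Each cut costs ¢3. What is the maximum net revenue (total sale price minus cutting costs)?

21

Consider every possible first cut. r[k] is the best of p[i]+r[k−i] over all sellable i≤k, charging 3 whenever i<k.
r[1] = 2
r[2] = max(2+2-3, 3+0) = 3
r[3] = max(2+3-3, 3+2-3, 9+0) = 9
r[4] = max(2+9-3, 3+3-3, 9+2-3, 12+0) = 12
r[5] = max(2+12-3, 3+9-3, 9+3-3, 12+2-3, 9+0) = 11
r[6] = max(2+11-3, 3+12-3, 9+9-3, 12+3-3, 9+2-3, 8+0) = 15
r[7] = max(2+15-3, 3+11-3, 9+12-3, …, 8+2-3, 15+0) = 18
r[8] = max(2+18-3, 3+15-3, 9+11-3, …, 15+2-3, 14+0) = 21
One optimal plan: pieces 4 + 4 (1 cut) → ¢24 − ¢3 = ¢21.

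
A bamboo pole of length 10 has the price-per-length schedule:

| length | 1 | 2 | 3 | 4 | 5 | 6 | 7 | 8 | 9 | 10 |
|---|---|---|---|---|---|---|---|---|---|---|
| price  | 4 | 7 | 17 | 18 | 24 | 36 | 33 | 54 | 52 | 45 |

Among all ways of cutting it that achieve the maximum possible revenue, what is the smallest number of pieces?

Build r[k] bottom-up: r[k] = max over allowed piece i of (p[i] + r[k−i]).
r[1] = 4
r[2] = max(4+4, 7+0) = 8
r[3] = max(4+8, 7+4, 17+0) = 17
r[4] = max(4+17, 7+8, 17+4, 18+0) = 21
r[5] = max(4+21, 7+17, 17+8, 18+4, 24+0) = 25
r[6] = max(4+25, 7+21, 17+17, 18+8, 24+4, 36+0) = 36
r[7] = max(4+36, 7+25, 17+21, …, 36+4, 33+0) = 40
r[8] = max(4+40, 7+36, 17+25, …, 33+4, 54+0) = 54
r[9] = max(4+54, 7+40, 17+36, …, 54+4, 52+0) = 58
r[10] = max(4+58, 7+54, 17+40, …, 52+4, 45+0) = 62
Maximum revenue is $62.
Now minimize piece count subject to staying optimal: for each k, pieces[k] = 1 + min over i with p[i]+r[k−i]=r[k] of pieces[k−i].
pieces[7] = 2
pieces[8] = 1
pieces[9] = 2
pieces[10] = 3

3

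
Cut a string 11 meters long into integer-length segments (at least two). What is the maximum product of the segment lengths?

Let f[k] be the best product for length k (with at least one cut). For each first piece i, the rest contributes max(k−i, f[k−i]).
f[2] = 1·max(1,0) = 1·1 = 1
f[3] = max(1·2, 2·1) = 2
f[4] = max(1·3, 2·2, 3·1) = 4
f[5] = max(1·4, 2·3, 3·2, 4·1) = 6
f[6] = max(1·6, 2·4, 3·3, 4·2, 5·1) = 9
f[7] = max(1·9, 2·6, 3·4, 4·3, 5·2, 6·1) = 12
f[8] = max(1·12, 2·9, 3·6, …, 6·2, 7·1) = 18
f[9] = max(1·18, 2·12, 3·9, …, 7·2, 8·1) = 27
f[10] = max(1·27, 2·18, 3·12, …, 8·2, 9·1) = 36
f[11] = max(1·36, 2·27, 3·18, …, 9·2, 10·1) = 54
One optimal split: 3 + 3 + 3 + 2; product 3·3·3·2 = 54.

54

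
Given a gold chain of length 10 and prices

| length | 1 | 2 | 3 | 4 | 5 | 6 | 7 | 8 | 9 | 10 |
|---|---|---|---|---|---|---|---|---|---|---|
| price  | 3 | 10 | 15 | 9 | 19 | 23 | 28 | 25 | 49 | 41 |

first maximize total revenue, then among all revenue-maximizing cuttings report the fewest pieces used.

2

Consider every possible first cut. r[k] is the best of p[i]+r[k−i] over all sellable i≤k.
r[1] = 3
r[2] = max(3+3, 10+0) = 10
r[3] = max(3+10, 10+3, 15+0) = 15
r[4] = max(3+15, 10+10, 15+3, 9+0) = 20
r[5] = max(3+20, 10+15, 15+10, 9+3, 19+0) = 25
r[6] = max(3+25, 10+20, 15+15, 9+10, 19+3, 23+0) = 30
r[7] = max(3+30, 10+25, 15+20, …, 23+3, 28+0) = 35
r[8] = max(3+35, 10+30, 15+25, …, 28+3, 25+0) = 40
r[9] = max(3+40, 10+35, 15+30, …, 25+3, 49+0) = 49
r[10] = max(3+49, 10+40, 15+35, …, 49+3, 41+0) = 52
Maximum revenue is $52.
Now minimize piece count subject to staying optimal: for each k, pieces[k] = 1 + min over i with p[i]+r[k−i]=r[k] of pieces[k−i].
pieces[7] = 3
pieces[8] = 3
pieces[9] = 1
pieces[10] = 2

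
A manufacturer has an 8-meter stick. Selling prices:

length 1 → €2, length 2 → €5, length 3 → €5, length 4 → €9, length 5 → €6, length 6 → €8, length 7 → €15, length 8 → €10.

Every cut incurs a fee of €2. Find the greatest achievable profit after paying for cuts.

Let net[k] be the best obtainable value from length k. For each k, try every first piece i and keep the best of price[i] + net[k−i] minus the 2 cut fee when i<k.
net[1] = 2
net[2] = max(2+2-2, 5+0) = 5
net[3] = max(2+5-2, 5+2-2, 5+0) = 5
net[4] = max(2+5-2, 5+5-2, 5+2-2, 9+0) = 9
net[5] = max(2+9-2, 5+5-2, 5+5-2, 9+2-2, 6+0) = 9
net[6] = max(2+9-2, 5+9-2, 5+5-2, 9+5-2, 6+2-2, 8+0) = 12
net[7] = max(2+12-2, 5+9-2, 5+9-2, …, 8+2-2, 15+0) = 15
net[8] = max(2+15-2, 5+12-2, 5+9-2, …, 15+2-2, 10+0) = 16
One optimal plan: pieces 4 + 4 (1 cut) → €18 − €2 = €16.

16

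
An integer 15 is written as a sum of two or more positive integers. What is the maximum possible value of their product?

Let f[k] be the best product for length k (with at least one cut). For each first piece i, the rest contributes max(k−i, f[k−i]).
Small cases: f[2]=1, f[3]=2, f[4]=4, f[5]=6, f[6]=9, f[7]=12, f[8]=18, f[9]=27, f[10]=36.
f[11] = 2×max(9,27) = 2×27 = 54
f[12] = 3×max(9,27) = 3×27 = 81
f[13] = 2×max(11,54) = 2×54 = 108
f[14] = 2×max(12,81) = 2×81 = 162
f[15] = 3×max(12,81) = 3×81 = 243
One optimal split: 3 + 3 + 3 + 3 + 3; product 3×3×3×3×3 = 243.

243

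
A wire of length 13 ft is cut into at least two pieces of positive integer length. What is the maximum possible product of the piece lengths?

108

Let P[k] be the best product for length k (with at least one cut). For each first piece i, the rest contributes max(k−i, P[k−i]).
P[2] = 1·max(1,0) = 1·1 = 1
P[3] = 1·max(2,1) = 1·2 = 2
P[4] = 2·max(2,1) = 2·2 = 4
P[5] = 2·max(3,2) = 2·3 = 6
P[6] = 3·max(3,2) = 3·3 = 9
P[7] = 2·max(5,6) = 2·6 = 12
P[8] = 2·max(6,9) = 2·9 = 18
P[9] = 3·max(6,9) = 3·9 = 27
P[10] = 2·max(8,18) = 2·18 = 36
P[11] = 2·max(9,27) = 2·27 = 54
P[12] = 3·max(9,27) = 3·27 = 81
P[13] = 2·max(11,54) = 2·54 = 108
One optimal split: 3 + 3 + 3 + 2 + 2; product 3·3·3·2·2 = 108.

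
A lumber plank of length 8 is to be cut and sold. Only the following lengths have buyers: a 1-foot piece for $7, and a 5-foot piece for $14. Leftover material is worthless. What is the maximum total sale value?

56

Build f[k] bottom-up: f[k] = max over allowed piece i of (p[i] + f[k−i]).
f[1] = 7
f[2] = 14  (first piece 1, then f[1]=7)
f[3] = 21  (first piece 1, then f[2]=14)
f[4] = 28  (first piece 1, then f[3]=21)
f[5] = max(7+28, 14+0) = 35
f[6] = max(7+35, 14+7) = 42
f[7] = max(7+42, 14+14) = 49
f[8] = max(7+49, 14+21) = 56
One optimal cutting: 1 + 1 + 1 + 1 + 1 + 1 + 1 + 1 → $56.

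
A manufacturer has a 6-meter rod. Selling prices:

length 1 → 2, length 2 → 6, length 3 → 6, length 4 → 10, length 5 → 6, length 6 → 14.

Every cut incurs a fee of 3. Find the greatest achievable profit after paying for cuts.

14

Consider every possible first cut. net[k] is the best of p[i]+net[k−i] over all sellable i≤k, charging 3 whenever i<k.
net[1] = 2
net[2] = max(2+2-3, 6+0) = 6
net[3] = max(2+6-3, 6+2-3, 6+0) = 6
net[4] = max(2+6-3, 6+6-3, 6+2-3, 10+0) = 10
net[5] = max(2+10-3, 6+6-3, 6+6-3, 10+2-3, 6+0) = 9
net[6] = max(2+9-3, 6+10-3, 6+6-3, 10+6-3, 6+2-3, 14+0) = 14
Best is to make no cuts and sell whole for 14.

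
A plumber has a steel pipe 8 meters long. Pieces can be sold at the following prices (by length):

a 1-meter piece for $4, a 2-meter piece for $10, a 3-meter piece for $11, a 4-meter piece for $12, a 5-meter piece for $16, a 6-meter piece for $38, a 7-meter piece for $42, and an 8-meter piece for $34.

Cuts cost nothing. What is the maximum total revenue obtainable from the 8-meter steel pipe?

48

Consider every possible first cut. r[k] is the best of p[i]+r[k−i] over all sellable i≤k.
r[1] = 4
r[2] = max(4+4, 10+0) = 10
r[3] = max(4+10, 10+4, 11+0) = 14
r[4] = max(4+14, 10+10, 11+4, 12+0) = 20
r[5] = max(4+20, 10+14, 11+10, 12+4, 16+0) = 24
r[6] = max(4+24, 10+20, 11+14, 12+10, 16+4, 38+0) = 38
r[7] = max(4+38, 10+24, 11+20, …, 38+4, 42+0) = 42
r[8] = max(4+42, 10+38, 11+24, …, 42+4, 34+0) = 48
One optimal cutting: 6 + 2 → $38 + $10 = $48.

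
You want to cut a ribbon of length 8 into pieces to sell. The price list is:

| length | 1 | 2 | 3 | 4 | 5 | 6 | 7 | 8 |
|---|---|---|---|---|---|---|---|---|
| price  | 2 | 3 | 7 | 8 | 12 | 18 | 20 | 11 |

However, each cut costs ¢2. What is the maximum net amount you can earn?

Build v[k] bottom-up: v[k] = max over allowed piece i of (p[i] + v[k−i]) − 2 per cut.
v[1] = 2
v[2] = max(2+2-2, 3+0) = 3
v[3] = max(2+3-2, 3+2-2, 7+0) = 7
v[4] = max(2+7-2, 3+3-2, 7+2-2, 8+0) = 8
v[5] = max(2+8-2, 3+7-2, 7+3-2, 8+2-2, 12+0) = 12
v[6] = max(2+12-2, 3+8-2, 7+7-2, 8+3-2, 12+2-2, 18+0) = 18
v[7] = max(2+18-2, 3+12-2, 7+8-2, …, 18+2-2, 20+0) = 20
v[8] = max(2+20-2, 3+18-2, 7+12-2, …, 20+2-2, 11+0) = 20
One optimal plan: pieces 7 + 1 (1 cut) → ¢22 − ¢2 = ¢20.

20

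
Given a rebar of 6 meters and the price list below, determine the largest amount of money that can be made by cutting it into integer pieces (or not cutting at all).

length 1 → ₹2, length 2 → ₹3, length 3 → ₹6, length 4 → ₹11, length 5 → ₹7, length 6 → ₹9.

Consider every possible first cut. R[k] is the best of p[i]+R[k−i] over all sellable i≤k.
R[1] = 2
R[2] = 4  (first piece 1, then R[1]=2)
R[3] = 6  (first piece 1, then R[2]=4)
R[4] = 11
R[5] = 13  (first piece 1, then R[4]=11)
R[6] = 15  (first piece 1, then R[5]=13)
One optimal cutting: 4 + 1 + 1 → ₹11 + ₹2 + ₹2 = ₹15.

15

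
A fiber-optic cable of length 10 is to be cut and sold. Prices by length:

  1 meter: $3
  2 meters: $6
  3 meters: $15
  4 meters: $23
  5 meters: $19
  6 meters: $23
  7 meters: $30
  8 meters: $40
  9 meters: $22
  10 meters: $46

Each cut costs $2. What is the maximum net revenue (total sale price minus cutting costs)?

Let v[k] be the best obtainable value from length k. For each k, try every first piece i and keep the best of price[i] + v[k−i] minus the 2 cut fee when i<k.
v[1] = 3
v[2] = 6
v[3] = 15
v[4] = 23
v[5] = 24  (first piece 1, then v[4]=23)
v[6] = 28  (first piece 3, then v[3]=15)
v[7] = 36  (first piece 3, then v[4]=23)
v[8] = 44  (first piece 4, then v[4]=23)
v[9] = 45  (first piece 1, then v[8]=44)
v[10] = 49  (first piece 3, then v[7]=36)
One optimal plan: pieces 4 + 3 + 3 (2 cuts) → $53 − $4 = $49.

49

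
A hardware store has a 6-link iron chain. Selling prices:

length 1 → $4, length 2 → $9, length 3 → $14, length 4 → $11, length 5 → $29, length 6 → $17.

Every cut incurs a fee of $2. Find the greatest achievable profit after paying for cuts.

31

Consider every possible first cut. r[k] is the best of p[i]+r[k−i] over all sellable i≤k, charging 2 whenever i<k.
r[1] = 4
r[2] = max(4+4-2, 9+0) = 9
r[3] = max(4+9-2, 9+4-2, 14+0) = 14
r[4] = max(4+14-2, 9+9-2, 14+4-2, 11+0) = 16
r[5] = max(4+16-2, 9+14-2, 14+9-2, 11+4-2, 29+0) = 29
r[6] = max(4+29-2, 9+16-2, 14+14-2, 11+9-2, 29+4-2, 17+0) = 31
One optimal plan: pieces 5 + 1 (1 cut) → $33 − $2 = $31.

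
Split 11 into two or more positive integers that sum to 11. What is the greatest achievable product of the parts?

Let prod[k] be the best product for length k (with at least one cut). For each first piece i, the rest contributes max(k−i, prod[k−i]).
prod[2] = 1·max(1,0) = 1·1 = 1
prod[3] = 1·max(2,1) = 1·2 = 2
prod[4] = 2·max(2,1) = 2·2 = 4
prod[5] = 2·max(3,2) = 2·3 = 6
prod[6] = 3·max(3,2) = 3·3 = 9
prod[7] = 2·max(5,6) = 2·6 = 12
prod[8] = 2·max(6,9) = 2·9 = 18
prod[9] = 3·max(6,9) = 3·9 = 27
prod[10] = 2·max(8,18) = 2·18 = 36
prod[11] = 2·max(9,27) = 2·27 = 54
One optimal split: 3 + 3 + 3 + 2; product 3·3·3·2 = 54.

54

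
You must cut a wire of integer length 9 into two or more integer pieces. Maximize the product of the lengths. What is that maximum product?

Let g[k] be the best product for length k (with at least one cut). For each first piece i, the rest contributes max(k−i, g[k−i]).
g[2] = 1*max(1,0) = 1*1 = 1
g[3] = max(1*2, 2*1) = 2
g[4] = max(1*3, 2*2, 3*1) = 4
g[5] = max(1*4, 2*3, 3*2, 4*1) = 6
g[6] = max(1*6, 2*4, 3*3, 4*2, 5*1) = 9
g[7] = max(1*9, 2*6, 3*4, 4*3, 5*2, 6*1) = 12
g[8] = max(1*12, 2*9, 3*6, …, 6*2, 7*1) = 18
g[9] = max(1*18, 2*12, 3*9, …, 7*2, 8*1) = 27
One optimal split: 3 + 3 + 3; product 3*3*3 = 27.

27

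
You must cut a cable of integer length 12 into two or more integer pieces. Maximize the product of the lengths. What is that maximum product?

81

Let f[k] be the best product for length k (with at least one cut). For each first piece i, the rest contributes max(k−i, f[k−i]).
f[2] = 1·max(1,0) = 1·1 = 1
f[3] = max(1·2, 2·1) = 2
f[4] = max(1·3, 2·2, 3·1) = 4
f[5] = max(1·4, 2·3, 3·2, 4·1) = 6
f[6] = max(1·6, 2·4, 3·3, 4·2, 5·1) = 9
f[7] = max(1·9, 2·6, 3·4, 4·3, 5·2, 6·1) = 12
f[8] = max(1·12, 2·9, 3·6, …, 6·2, 7·1) = 18
f[9] = max(1·18, 2·12, 3·9, …, 7·2, 8·1) = 27
f[10] = max(1·27, 2·18, 3·12, …, 8·2, 9·1) = 36
f[11] = max(1·36, 2·27, 3·18, …, 9·2, 10·1) = 54
f[12] = max(1·54, 2·36, 3·27, …, 10·2, 11·1) = 81
One optimal split: 3 + 3 + 3 + 3; product 3·3·3·3 = 81.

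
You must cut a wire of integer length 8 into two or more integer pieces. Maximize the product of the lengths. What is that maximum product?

18

Let P[k] be the best product for length k (with at least one cut). For each first piece i, the rest contributes max(k−i, P[k−i]).
P[2] = 1·max(1,0) = 1·1 = 1
P[3] = 1·max(2,1) = 1·2 = 2
P[4] = 2·max(2,1) = 2·2 = 4
P[5] = 2·max(3,2) = 2·3 = 6
P[6] = 3·max(3,2) = 3·3 = 9
P[7] = 2·max(5,6) = 2·6 = 12
P[8] = 2·max(6,9) = 2·9 = 18
One optimal split: 3 + 3 + 2; product 3·3·2 = 18.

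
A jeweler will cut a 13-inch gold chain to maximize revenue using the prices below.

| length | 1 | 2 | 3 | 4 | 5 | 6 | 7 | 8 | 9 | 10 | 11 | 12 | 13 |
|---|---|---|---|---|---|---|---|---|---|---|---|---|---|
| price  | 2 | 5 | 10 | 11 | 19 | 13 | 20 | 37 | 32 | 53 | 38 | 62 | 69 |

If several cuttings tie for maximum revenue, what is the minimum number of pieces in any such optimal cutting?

1

Let r[k] be the best obtainable value from length k. For each k, try every first piece i and keep the best of price[i] + r[k−i].
r[1] = 2
r[2] = 5
r[3] = 10
r[4] = 12  (first piece 1, then r[3]=10)
r[5] = 19
r[6] = 21  (first piece 1, then r[5]=19)
r[7] = 24  (first piece 2, then r[5]=19)
r[8] = 37
r[9] = 39  (first piece 1, then r[8]=37)
r[10] = 53
r[11] = 55  (first piece 1, then r[10]=53)
r[12] = 62
r[13] = 69
Maximum revenue is $69.
Now minimize piece count subject to staying optimal: for each k, pieces[k] = 1 + min over i with p[i]+r[k−i]=r[k] of pieces[k−i].
pieces[10] = 1
pieces[11] = 2
pieces[12] = 1
pieces[13] = 1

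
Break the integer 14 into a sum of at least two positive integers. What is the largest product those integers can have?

162

Let P[k] be the best product for length k (with at least one cut). For each first piece i, the rest contributes max(k−i, P[k−i]).
Small cases: P[2]=1, P[3]=2, P[4]=4, P[5]=6, P[6]=9, P[7]=12, P[8]=18, P[9]=27.
P[10] = 2·max(8,18) = 2·18 = 36
P[11] = 2·max(9,27) = 2·27 = 54
P[12] = 3·max(9,27) = 3·27 = 81
P[13] = 2·max(11,54) = 2·54 = 108
P[14] = 2·max(12,81) = 2·81 = 162
One optimal split: 3 + 3 + 3 + 3 + 2; product 3·3·3·3·2 = 162.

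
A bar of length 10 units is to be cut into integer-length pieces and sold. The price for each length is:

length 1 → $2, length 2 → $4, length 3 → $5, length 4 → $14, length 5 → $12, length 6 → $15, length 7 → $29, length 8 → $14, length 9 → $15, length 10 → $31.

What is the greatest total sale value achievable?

Let r[k] be the best obtainable value from length k. For each k, try every first piece i and keep the best of price[i] + r[k−i].
r[1] = 2
r[2] = max(2+2, 4+0) = 4
r[3] = max(2+4, 4+2, 5+0) = 6
r[4] = max(2+6, 4+4, 5+2, 14+0) = 14
r[5] = max(2+14, 4+6, 5+4, 14+2, 12+0) = 16
r[6] = max(2+16, 4+14, 5+6, 14+4, 12+2, 15+0) = 18
r[7] = max(2+18, 4+16, 5+14, …, 15+2, 29+0) = 29
r[8] = max(2+29, 4+18, 5+16, …, 29+2, 14+0) = 31
r[9] = max(2+31, 4+29, 5+18, …, 14+2, 15+0) = 33
r[10] = max(2+33, 4+31, 5+29, …, 15+2, 31+0) = 35
One optimal cutting: 7 + 1 + 1 + 1 → $29 + $2 + $2 + $2 = $35.

35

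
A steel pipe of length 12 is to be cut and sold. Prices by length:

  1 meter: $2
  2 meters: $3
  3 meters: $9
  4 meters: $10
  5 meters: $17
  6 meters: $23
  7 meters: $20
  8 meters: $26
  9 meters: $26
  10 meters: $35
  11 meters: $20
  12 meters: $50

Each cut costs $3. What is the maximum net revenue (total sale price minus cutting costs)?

Consider every possible first cut. v[k] is the best of p[i]+v[k−i] over all sellable i≤k, charging 3 whenever i<k.
v[1] = 2
v[2] = 3
v[3] = 9
v[4] = 10
v[5] = 17
v[6] = 23
v[7] = 22  (first piece 1, then v[6]=23)
v[8] = 26
v[9] = 29  (first piece 3, then v[6]=23)
v[10] = 35
v[11] = 37  (first piece 5, then v[6]=23)
v[12] = 50
Best is to make no cuts and sell whole for $50.

50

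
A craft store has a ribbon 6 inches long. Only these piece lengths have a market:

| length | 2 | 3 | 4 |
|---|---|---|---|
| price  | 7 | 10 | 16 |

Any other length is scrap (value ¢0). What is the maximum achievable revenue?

Let best[k] be the best obtainable value from length k. For each k, try every first piece i and keep the best of price[i] + best[k−i].
best[1] = 0
best[2] = 7
best[3] = 10
best[4] = 16
best[5] = 17  (first piece 2, then best[3]=10)
best[6] = 23  (first piece 2, then best[4]=16)
One optimal cutting: 4 + 2 → ¢23.

23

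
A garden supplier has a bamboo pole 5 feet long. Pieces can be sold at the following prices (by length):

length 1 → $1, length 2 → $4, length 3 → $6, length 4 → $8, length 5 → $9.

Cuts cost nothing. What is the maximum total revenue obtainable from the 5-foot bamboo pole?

10

Consider every possible first cut. best[k] is the best of p[i]+best[k−i] over all sellable i≤k.
best[1] = 1
best[2] = 4
best[3] = 6
best[4] = 8  (first piece 2, then best[2]=4)
best[5] = 10  (first piece 2, then best[3]=6)
One optimal cutting: 3 + 2 → $6 + $4 = $10.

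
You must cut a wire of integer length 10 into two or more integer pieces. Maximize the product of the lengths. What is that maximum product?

Fill m[k] for k=2..10: at each k try every first piece i and multiply by the better of (k−i) uncut or m[k−i].
Small cases: m[2]=1.
m[3] = max(1×2, 2×1) = 2
m[4] = max(1×3, 2×2, 3×1) = 4
m[5] = max(1×4, 2×3, 3×2, 4×1) = 6
m[6] = max(1×6, 2×4, 3×3, 4×2, 5×1) = 9
m[7] = max(1×9, 2×6, 3×4, 4×3, 5×2, 6×1) = 12
m[8] = max(1×12, 2×9, 3×6, …, 6×2, 7×1) = 18
m[9] = max(1×18, 2×12, 3×9, …, 7×2, 8×1) = 27
m[10] = max(1×27, 2×18, 3×12, …, 8×2, 9×1) = 36
One optimal split: 3 + 3 + 2 + 2; product 3×3×2×2 = 36.

36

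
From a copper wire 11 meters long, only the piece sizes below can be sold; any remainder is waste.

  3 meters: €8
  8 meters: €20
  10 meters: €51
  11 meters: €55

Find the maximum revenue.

55

Consider every possible first cut. best[k] is the best of p[i]+best[k−i] over all sellable i≤k.
best[1] = 0
best[2] = 0
best[3] = 8
best[4] = 8
best[5] = 8
best[6] = 16  (first piece 3, then best[3]=8)
best[7] = 16
best[8] = max(8+8, 20+0) = 20
best[9] = max(8+16, 20+0) = 24
best[10] = max(8+16, 20+0, 51+0) = 51
best[11] = max(8+20, 20+8, 51+0, 55+0) = 55
One optimal cutting: 11 → €55.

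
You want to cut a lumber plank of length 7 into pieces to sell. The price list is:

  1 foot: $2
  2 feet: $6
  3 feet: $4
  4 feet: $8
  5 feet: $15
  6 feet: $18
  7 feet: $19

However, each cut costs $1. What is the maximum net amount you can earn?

Consider every possible first cut. v[k] is the best of p[i]+v[k−i] over all sellable i≤k, charging 1 whenever i<k.
v[1] = 2
v[2] = 6
v[3] = 7  (first piece 1, then v[2]=6)
v[4] = 11  (first piece 2, then v[2]=6)
v[5] = 15
v[6] = 18
v[7] = 20  (first piece 2, then v[5]=15)
One optimal plan: pieces 5 + 2 (1 cut) → $21 − $1 = $20.

20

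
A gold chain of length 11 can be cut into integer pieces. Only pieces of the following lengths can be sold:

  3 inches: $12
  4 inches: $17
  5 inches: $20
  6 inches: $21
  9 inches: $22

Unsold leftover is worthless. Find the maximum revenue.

Consider every possible first cut. r[k] is the best of p[i]+r[k−i] over all sellable i≤k.
r[1] = 0
r[2] = 0
r[3] = 12
r[4] = max(12+0, 17+0) = 17
r[5] = max(12+0, 17+0, 20+0) = 20
r[6] = max(12+12, 17+0, 20+0, 21+0) = 24
r[7] = max(12+17, 17+12, 20+0, 21+0) = 29
r[8] = max(12+20, 17+17, 20+12, 21+0) = 34
r[9] = max(12+24, 17+20, 20+17, 21+12, 22+0) = 37
r[10] = max(12+29, 17+24, 20+20, 21+17, 22+0) = 41
r[11] = max(12+34, 17+29, 20+24, 21+20, 22+0) = 46
One optimal cutting: 4 + 4 + 3 → $46.

46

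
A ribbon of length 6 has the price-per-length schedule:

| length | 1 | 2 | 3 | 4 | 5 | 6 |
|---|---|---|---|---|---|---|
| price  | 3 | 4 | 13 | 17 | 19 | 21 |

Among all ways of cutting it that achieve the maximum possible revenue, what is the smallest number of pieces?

Consider every possible first cut. r[k] is the best of p[i]+r[k−i] over all sellable i≤k.
r[1] = 3
r[2] = max(3+3, 4+0) = 6
r[3] = max(3+6, 4+3, 13+0) = 13
r[4] = max(3+13, 4+6, 13+3, 17+0) = 17
r[5] = max(3+17, 4+13, 13+6, 17+3, 19+0) = 20
r[6] = max(3+20, 4+17, 13+13, 17+6, 19+3, 21+0) = 26
Maximum revenue is ¢26.
Now minimize piece count subject to staying optimal: for each k, pieces[k] = 1 + min over i with p[i]+r[k−i]=r[k] of pieces[k−i].
pieces[3] = 1
pieces[4] = 1
pieces[5] = 2
pieces[6] = 2

2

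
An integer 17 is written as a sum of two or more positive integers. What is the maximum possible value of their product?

Let m[k] be the best product for length k (with at least one cut). For each first piece i, the rest contributes max(k−i, m[k−i]).
m[2] = 1·max(1,0) = 1·1 = 1
m[3] = max(1·2, 2·1) = 2
m[4] = max(1·3, 2·2, 3·1) = 4
m[5] = max(1·4, 2·3, 3·2, 4·1) = 6
m[6] = max(1·6, 2·4, 3·3, 4·2, 5·1) = 9
m[7] = max(1·9, 2·6, 3·4, 4·3, 5·2, 6·1) = 12
m[8] = max(1·12, 2·9, 3·6, …, 6·2, 7·1) = 18
m[9] = max(1·18, 2·12, 3·9, …, 7·2, 8·1) = 27
m[10] = max(1·27, 2·18, 3·12, …, 8·2, 9·1) = 36
m[11] = max(1·36, 2·27, 3·18, …, 9·2, 10·1) = 54
m[12] = max(1·54, 2·36, 3·27, …, 10·2, 11·1) = 81
m[13] = max(1·81, 2·54, 3·36, …, 11·2, 12·1) = 108
m[14] = max(1·108, 2·81, 3·54, …, 12·2, 13·1) = 162
m[15] = max(1·162, 2·108, 3·81, …, 13·2, 14·1) = 243
m[16] = max(1·243, 2·162, 3·108, …, 14·2, 15·1) = 324
m[17] = max(1·324, 2·243, 3·162, …, 15·2, 16·1) = 486
One optimal split: 3 + 3 + 3 + 3 + 3 + 2; product 3·3·3·3·3·2 = 486.

486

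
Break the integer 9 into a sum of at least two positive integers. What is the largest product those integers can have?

27

Fill prod[k] for k=2..9: at each k try every first piece i and multiply by the better of (k−i) uncut or prod[k−i].
prod[2] = 1*max(1,0) = 1*1 = 1
prod[3] = max(1*2, 2*1) = 2
prod[4] = max(1*3, 2*2, 3*1) = 4
prod[5] = max(1*4, 2*3, 3*2, 4*1) = 6
prod[6] = max(1*6, 2*4, 3*3, 4*2, 5*1) = 9
prod[7] = max(1*9, 2*6, 3*4, 4*3, 5*2, 6*1) = 12
prod[8] = max(1*12, 2*9, 3*6, …, 6*2, 7*1) = 18
prod[9] = max(1*18, 2*12, 3*9, …, 7*2, 8*1) = 27
One optimal split: 3 + 3 + 3; product 3*3*3 = 27.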